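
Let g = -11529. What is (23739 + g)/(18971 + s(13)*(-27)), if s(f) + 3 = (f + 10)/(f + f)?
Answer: 317460/494731 ≈ 0.64168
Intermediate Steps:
s(f) = -3 + (10 + f)/(2*f) (s(f) = -3 + (f + 10)/(f + f) = -3 + (10 + f)/((2*f)) = -3 + (10 + f)*(1/(2*f)) = -3 + (10 + f)/(2*f))
(23739 + g)/(18971 + s(13)*(-27)) = (23739 - 11529)/(18971 + (-5/2 + 5/13)*(-27)) = 12210/(18971 + (-5/2 + 5*(1/13))*(-27)) = 12210/(18971 + (-5/2 + 5/13)*(-27)) = 12210/(18971 - 55/26*(-27)) = 12210/(18971 + 1485/26) = 12210/(494731/26) = 12210*(26/494731) = 317460/494731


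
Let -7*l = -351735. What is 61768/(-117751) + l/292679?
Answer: -85130227319/241242714503 ≈ -0.35288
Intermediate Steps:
l = 351735/7 (l = -1/7*(-351735) = 351735/7 ≈ 50248.)
61768/(-117751) + l/292679 = 61768/(-117751) + (351735/7)/292679 = 61768*(-1/117751) + (351735/7)*(1/292679) = -61768/117751 + 351735/2048753 = -85130227319/241242714503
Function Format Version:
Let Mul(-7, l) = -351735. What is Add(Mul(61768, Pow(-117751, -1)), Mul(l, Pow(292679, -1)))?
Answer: Rational(-85130227319, 241242714503) ≈ -0.35288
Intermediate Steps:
l = Rational(351735, 7) (l = Mul(Rational(-1, 7), -351735) = Rational(351735, 7) ≈ 50248.)
Add(Mul(61768, Pow(-117751, -1)), Mul(l, Pow(292679, -1))) = Add(Mul(61768, Pow(-117751, -1)), Mul(Rational(351735, 7), Pow(292679, -1))) = Add(Mul(61768, Rational(-1, 117751)), Mul(Rational(351735, 7), Rational(1, 292679))) = Add(Rational(-61768, 117751), Rational(351735, 2048753)) = Rational(-85130227319, 241242714503)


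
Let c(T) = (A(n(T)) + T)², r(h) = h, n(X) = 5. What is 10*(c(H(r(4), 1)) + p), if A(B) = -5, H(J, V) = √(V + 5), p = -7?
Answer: 240 - 100*√6 ≈ -4.9490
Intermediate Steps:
H(J, V) = √(5 + V)
c(T) = (-5 + T)²
10*(c(H(r(4), 1)) + p) = 10*((-5 + √(5 + 1))² - 7) = 10*((-5 + √6)² - 7) = 10*(-7 + (-5 + √6)²) = -70 + 10*(-5 + √6)²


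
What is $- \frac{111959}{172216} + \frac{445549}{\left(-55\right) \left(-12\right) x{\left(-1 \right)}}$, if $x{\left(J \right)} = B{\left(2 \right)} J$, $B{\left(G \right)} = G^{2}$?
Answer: $- \frac{875298163}{5166480} \approx -169.42$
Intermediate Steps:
$x{\left(J \right)} = 4 J$ ($x{\left(J \right)} = 2^{2} J = 4 J$)
$- \frac{111959}{172216} + \frac{445549}{\left(-55\right) \left(-12\right) x{\left(-1 \right)}} = - \frac{111959}{172216} + \frac{445549}{\left(-55\right) \left(-12\right) 4 \left(-1\right)} = \left(-111959\right) \frac{1}{172216} + \frac{445549}{660 \left(-4\right)} = - \frac{111959}{172216} + \frac{445549}{-2640} = - \frac{111959}{172216} + 445549 \left(- \frac{1}{2640}\right) = - \frac{111959}{172216} - \frac{445549}{2640} = - \frac{875298163}{5166480}$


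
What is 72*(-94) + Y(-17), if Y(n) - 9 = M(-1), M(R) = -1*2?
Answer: -6761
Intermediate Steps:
M(R) = -2
Y(n) = 7 (Y(n) = 9 - 2 = 7)
72*(-94) + Y(-17) = 72*(-94) + 7 = -6768 + 7 = -6761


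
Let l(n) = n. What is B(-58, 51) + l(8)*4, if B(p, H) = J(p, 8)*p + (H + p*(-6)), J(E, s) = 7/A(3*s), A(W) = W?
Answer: 4969/12 ≈ 414.08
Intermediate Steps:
J(E, s) = 7/(3*s) (J(E, s) = 7/((3*s)) = 7*(1/(3*s)) = 7/(3*s))
B(p, H) = H - 137*p/24 (B(p, H) = ((7/3)/8)*p + (H + p*(-6)) = ((7/3)*(⅛))*p + (H - 6*p) = 7*p/24 + (H - 6*p) = H - 137*p/24)
B(-58, 51) + l(8)*4 = (51 - 137/24*(-58)) + 8*4 = (51 + 3973/12) + 32 = 4585/12 + 32 = 4969/12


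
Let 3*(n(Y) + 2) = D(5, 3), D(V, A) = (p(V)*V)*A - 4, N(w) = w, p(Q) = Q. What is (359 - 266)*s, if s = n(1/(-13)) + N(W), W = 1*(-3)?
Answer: 1736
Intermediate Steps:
W = -3
D(V, A) = -4 + A*V**2 (D(V, A) = (V*V)*A - 4 = V**2*A - 4 = A*V**2 - 4 = -4 + A*V**2)
n(Y) = 65/3 (n(Y) = -2 + (-4 + 3*5**2)/3 = -2 + (-4 + 3*25)/3 = -2 + (-4 + 75)/3 = -2 + (1/3)*71 = -2 + 71/3 = 65/3)
s = 56/3 (s = 65/3 - 3 = 56/3 ≈ 18.667)
(359 - 266)*s = (359 - 266)*(56/3) = 93*(56/3) = 1736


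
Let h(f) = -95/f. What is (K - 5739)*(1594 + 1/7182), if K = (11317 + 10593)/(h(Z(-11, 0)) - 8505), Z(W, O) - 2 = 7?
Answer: -167918630430745/18347616 ≈ -9.1521e+6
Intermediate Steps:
Z(W, O) = 9 (Z(W, O) = 2 + 7 = 9)
K = -19719/7664 (K = (11317 + 10593)/(-95/9 - 8505) = 21910/(-95*⅑ - 8505) = 21910/(-95/9 - 8505) = 21910/(-76640/9) = 21910*(-9/76640) = -19719/7664 ≈ -2.5729)
(K - 5739)*(1594 + 1/7182) = (-19719/7664 - 5739)*(1594 + 1/7182) = -44003415*(1594 + 1/7182)/7664 = -44003415/7664*11448109/7182 = -167918630430745/18347616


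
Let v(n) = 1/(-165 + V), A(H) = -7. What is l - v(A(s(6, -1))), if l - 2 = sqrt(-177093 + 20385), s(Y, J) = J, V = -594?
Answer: 1519/759 + 6*I*sqrt(4353) ≈ 2.0013 + 395.86*I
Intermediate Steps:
v(n) = -1/759 (v(n) = 1/(-165 - 594) = 1/(-759) = -1/759)
l = 2 + 6*I*sqrt(4353) (l = 2 + sqrt(-177093 + 20385) = 2 + sqrt(-156708) = 2 + 6*I*sqrt(4353) ≈ 2.0 + 395.86*I)
l - v(A(s(6, -1))) = (2 + 6*I*sqrt(4353)) - 1*(-1/759) = (2 + 6*I*sqrt(4353)) + 1/759 = 1519/759 + 6*I*sqrt(4353)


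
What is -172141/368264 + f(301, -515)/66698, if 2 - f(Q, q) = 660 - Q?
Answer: -5806465333/12281236136 ≈ -0.47279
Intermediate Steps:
f(Q, q) = -658 + Q (f(Q, q) = 2 - (660 - Q) = 2 + (-660 + Q) = -658 + Q)
-172141/368264 + f(301, -515)/66698 = -172141/368264 + (-658 + 301)/66698 = -172141*1/368264 - 357*1/66698 = -172141/368264 - 357/66698 = -5806465333/12281236136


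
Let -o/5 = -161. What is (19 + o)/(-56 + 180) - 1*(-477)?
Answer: 14993/31 ≈ 483.65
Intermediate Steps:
o = 805 (o = -5*(-161) = 805)
(19 + o)/(-56 + 180) - 1*(-477) = (19 + 805)/(-56 + 180) - 1*(-477) = 824/124 + 477 = 824*(1/124) + 477 = 206/31 + 477 = 14993/31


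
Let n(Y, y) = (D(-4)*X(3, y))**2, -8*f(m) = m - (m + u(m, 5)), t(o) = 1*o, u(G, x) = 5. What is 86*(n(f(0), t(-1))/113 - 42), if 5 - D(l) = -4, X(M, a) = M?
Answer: -345462/113 ≈ -3057.2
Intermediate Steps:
D(l) = 9 (D(l) = 5 - 1*(-4) = 5 + 4 = 9)
t(o) = o
f(m) = 5/8 (f(m) = -(m - (m + 5))/8 = -(m - (5 + m))/8 = -(m + (-5 - m))/8 = -1/8*(-5) = 5/8)
n(Y, y) = 729 (n(Y, y) = (9*3)**2 = 27**2 = 729)
86*(n(f(0), t(-1))/113 - 42) = 86*(729/113 - 42) = 86*(-4017/113) = -345462/113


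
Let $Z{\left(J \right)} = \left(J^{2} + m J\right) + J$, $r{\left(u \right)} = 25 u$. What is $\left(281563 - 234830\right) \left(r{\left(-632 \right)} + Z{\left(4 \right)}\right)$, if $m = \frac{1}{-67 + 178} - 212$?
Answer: $- \frac{86255285032}{111} \approx -7.7707 \cdot 10^{8}$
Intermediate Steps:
$m = - \frac{23531}{111}$ ($m = \frac{1}{111} - 212 = - \frac{23531}{111} \approx -211.99$)
$Z{\left(J \right)} = J^{2} - \frac{23420 J}{111}$ ($Z{\left(J \right)} = \left(J^{2} - \frac{23531 J}{111}\right) + J = J^{2} - \frac{23420 J}{111}$)
$\left(281563 - 234830\right) \left(r{\left(-632 \right)} + Z{\left(4 \right)}\right) = \left(281563 - 234830\right) \left(25 \left(-632\right) + \frac{1}{111} \cdot 4 \left(-23420 + 111 \cdot 4\right)\right) = 46733 \left(-15800 + \frac{1}{111} \cdot 4 \left(-23420 + 444\right)\right) = 46733 \left(-15800 + \frac{1}{111} \cdot 4 \left(-22976\right)\right) = 46733 \left(-15800 - \frac{91904}{111}\right) = 46733 \left(- \frac{1845704}{111}\right) = - \frac{86255285032}{111}$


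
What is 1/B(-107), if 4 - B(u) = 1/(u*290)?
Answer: 31030/124121 ≈ 0.25000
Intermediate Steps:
B(u) = 4 - 1/(290*u) (B(u) = 4 - 1/(u*290) = 4 - 1/(290*u))
1/B(-107) = 1/(4 - 1/290/(-107)) = 1/(4 - 1/290*(-1/107)) = 1/(4 + 1/31030) = 1/(124121/31030) = 31030/124121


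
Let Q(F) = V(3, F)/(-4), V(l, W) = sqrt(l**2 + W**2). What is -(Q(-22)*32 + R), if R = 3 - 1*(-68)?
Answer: -71 + 8*sqrt(493) ≈ 106.63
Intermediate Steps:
V(l, W) = sqrt(W**2 + l**2)
Q(F) = -sqrt(9 + F**2)/4 (Q(F) = sqrt(F**2 + 3**2)/(-4) = sqrt(F**2 + 9)*(-1/4) = sqrt(9 + F**2)*(-1/4) = -sqrt(9 + F**2)/4)
R = 71 (R = 3 + 68 = 71)
-(Q(-22)*32 + R) = -(-sqrt(9 + (-22)**2)/4*32 + 71) = -(-sqrt(9 + 484)/4*32 + 71) = -(-sqrt(493)/4*32 + 71) = -(-8*sqrt(493) + 71) = -(71 - 8*sqrt(493)) = -71 + 8*sqrt(493)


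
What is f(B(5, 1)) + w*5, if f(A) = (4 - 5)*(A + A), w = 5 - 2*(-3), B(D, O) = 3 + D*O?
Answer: 39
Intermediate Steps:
w = 11 (w = 5 + 6 = 11)
f(A) = -2*A
f(B(5, 1)) + w*5 = -2*(3 + 5*1) + 11*5 = -2*(3 + 5) + 55 = -2*8 + 55 = -16 + 55 = 39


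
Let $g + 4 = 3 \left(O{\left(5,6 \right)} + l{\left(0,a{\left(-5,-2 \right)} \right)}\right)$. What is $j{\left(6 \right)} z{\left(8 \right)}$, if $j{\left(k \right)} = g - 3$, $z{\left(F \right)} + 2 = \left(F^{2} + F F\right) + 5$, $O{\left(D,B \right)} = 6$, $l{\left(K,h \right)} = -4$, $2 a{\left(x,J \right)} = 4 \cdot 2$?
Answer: $-131$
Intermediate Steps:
$a{\left(x,J \right)} = 4$ ($a{\left(x,J \right)} = \frac{4 \cdot 2}{2} = \frac{1}{2} \cdot 8 = 4$)
$z{\left(F \right)} = 3 + 2 F^{2}$ ($z{\left(F \right)} = -2 + \left(\left(F^{2} + F F\right) + 5\right) = -2 + \left(\left(F^{2} + F^{2}\right) + 5\right) = -2 + \left(2 F^{2} + 5\right) = -2 + \left(5 + 2 F^{2}\right) = 3 + 2 F^{2}$)
$g = 2$ ($g = -4 + 3 \left(6 - 4\right) = -4 + 3 \cdot 2 = -4 + 6 = 2$)
$j{\left(k \right)} = -1$ ($j{\left(k \right)} = 2 - 3 = -1$)
$j{\left(6 \right)} z{\left(8 \right)} = - (3 + 2 \cdot 8^{2}) = - (3 + 2 \cdot 64) = - (3 + 128) = \left(-1\right) 131 = -131$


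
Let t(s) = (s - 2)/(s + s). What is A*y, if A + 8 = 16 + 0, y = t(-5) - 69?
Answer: -2732/5 ≈ -546.40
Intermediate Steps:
t(s) = (-2 + s)/(2*s) (t(s) = (-2 + s)/((2*s)) = (-2 + s)*(1/(2*s)) = (-2 + s)/(2*s))
y = -683/10 (y = (½)*(-2 - 5)/(-5) - 69 = (½)*(-⅕)*(-7) - 69 = 7/10 - 69 = -683/10 ≈ -68.300)
A = 8 (A = -8 + (16 + 0) = -8 + 16 = 8)
A*y = 8*(-683/10) = -2732/5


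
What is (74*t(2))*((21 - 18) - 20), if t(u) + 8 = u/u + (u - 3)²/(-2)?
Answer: 9435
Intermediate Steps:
t(u) = -7 - (-3 + u)²/2 (t(u) = -8 + (u/u + (u - 3)²/(-2)) = -8 + (1 + (-3 + u)²*(-½)) = -8 + (1 - (-3 + u)²/2) = -7 - (-3 + u)²/2)
(74*t(2))*((21 - 18) - 20) = (74*(-7 - (-3 + 2)²/2))*((21 - 18) - 20) = (74*(-7 - ½*(-1)²))*(3 - 20) = (74*(-7 - ½*1))*(-17) = (74*(-7 - ½))*(-17) = (74*(-15/2))*(-17) = -555*(-17) = 9435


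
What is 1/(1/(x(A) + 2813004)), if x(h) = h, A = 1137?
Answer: 2814141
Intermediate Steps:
1/(1/(x(A) + 2813004)) = 1/(1/(1137 + 2813004)) = 1/(1/2814141) = 2814141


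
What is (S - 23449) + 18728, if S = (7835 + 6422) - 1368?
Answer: 8168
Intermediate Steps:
S = 12889 (S = 14257 - 1368 = 12889)
(S - 23449) + 18728 = (12889 - 23449) + 18728 = -10560 + 18728 = 8168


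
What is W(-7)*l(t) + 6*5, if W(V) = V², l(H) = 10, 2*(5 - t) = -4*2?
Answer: 520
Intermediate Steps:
t = 9 (t = 5 - (-2)*2 = 5 - ½*(-8) = 5 + 4 = 9)
W(-7)*l(t) + 6*5 = (-7)²*10 + 6*5 = 49*10 + 30 = 490 + 30 = 520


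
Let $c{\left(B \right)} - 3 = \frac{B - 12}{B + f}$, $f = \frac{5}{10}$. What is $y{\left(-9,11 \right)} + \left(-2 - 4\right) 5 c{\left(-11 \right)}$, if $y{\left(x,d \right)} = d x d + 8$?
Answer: $- \frac{8657}{7} \approx -1236.7$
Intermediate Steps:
$f = \frac{1}{2}$ ($f = 5 \cdot \frac{1}{10} = \frac{1}{2} \approx 0.5$)
$c{\left(B \right)} = 3 + \frac{-12 + B}{\frac{1}{2} + B}$ ($c{\left(B \right)} = 3 + \frac{B - 12}{B + \frac{1}{2}} = 3 + \frac{-12 + B}{\frac{1}{2} + B}$)
$y{\left(x,d \right)} = 8 + x d^{2}$ ($y{\left(x,d \right)} = x d^{2} + 8 = 8 + x d^{2}$)
$y{\left(-9,11 \right)} + \left(-2 - 4\right) 5 c{\left(-11 \right)} = \left(8 - 9 \cdot 11^{2}\right) + \left(-2 - 4\right) 5 \frac{-21 + 8 \left(-11\right)}{1 + 2 \left(-11\right)} = \left(8 - 1089\right) + \left(-6\right) 5 \frac{-21 - 88}{1 - 22} = \left(8 - 1089\right) - 30 \frac{1}{-21} \left(-109\right) = -1081 - 30 \left(\left(- \frac{1}{21}\right) \left(-109\right)\right) = -1081 - \frac{1090}{7} = - \frac{8657}{7}$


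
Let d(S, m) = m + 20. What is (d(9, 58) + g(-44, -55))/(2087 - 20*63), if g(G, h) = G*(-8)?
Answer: 430/827 ≈ 0.51995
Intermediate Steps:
d(S, m) = 20 + m
g(G, h) = -8*G
(d(9, 58) + g(-44, -55))/(2087 - 20*63) = ((20 + 58) - 8*(-44))/(2087 - 20*63) = (78 + 352)/(2087 - 1260) = 430/827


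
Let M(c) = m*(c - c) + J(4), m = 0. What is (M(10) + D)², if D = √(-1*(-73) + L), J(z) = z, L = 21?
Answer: (4 + √94)² ≈ 187.56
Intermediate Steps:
M(c) = 4 (M(c) = 0*(c - c) + 4 = 0*0 + 4 = 0 + 4 = 4)
D = √94 (D = √(-1*(-73) + 21) = √(73 + 21) = √94 ≈ 9.6954)
(M(10) + D)² = (4 + √94)²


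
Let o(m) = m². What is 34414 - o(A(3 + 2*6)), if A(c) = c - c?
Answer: 34414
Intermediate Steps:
A(c) = 0
34414 - o(A(3 + 2*6)) = 34414 - 1*0² = 34414 - 1*0 = 34414 + 0 = 34414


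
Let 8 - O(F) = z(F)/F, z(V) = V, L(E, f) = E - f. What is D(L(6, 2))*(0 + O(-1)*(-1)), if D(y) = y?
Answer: -28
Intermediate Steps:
O(F) = 7 (O(F) = 8 - F/F = 8 - 1*1 = 8 - 1 = 7)
D(L(6, 2))*(0 + O(-1)*(-1)) = (6 - 1*2)*(0 + 7*(-1)) = (6 - 2)*(0 - 7) = 4*(-7) = -28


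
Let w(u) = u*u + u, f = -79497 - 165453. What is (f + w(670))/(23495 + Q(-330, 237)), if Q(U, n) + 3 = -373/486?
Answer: 99445320/11416739 ≈ 8.7105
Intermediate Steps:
Q(U, n) = -1831/486 (Q(U, n) = -3 - 373/486 = -1831/486)
f = -244950
w(u) = u + u**2 (w(u) = u**2 + u = u + u**2)
(f + w(670))/(23495 + Q(-330, 237)) = (-244950 + 670*(1 + 670))/(23495 - 1831/486) = (-244950 + 670*671)/(11416739/486) = (-244950 + 449570)*(486/11416739) = 204620*(486/11416739) = 99445320/11416739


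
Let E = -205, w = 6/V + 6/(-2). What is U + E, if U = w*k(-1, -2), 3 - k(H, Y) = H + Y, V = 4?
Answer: -214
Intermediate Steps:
w = -3/2 (w = 6/4 + 6/(-2) = 6*(¼) + 6*(-½) = 3/2 - 3 = -3/2 ≈ -1.5000)
k(H, Y) = 3 - H - Y (k(H, Y) = 3 - (H + Y) = 3 + (-H - Y) = 3 - H - Y)
U = -9 (U = -3*(3 - 1*(-1) - 1*(-2))/2 = -3*(3 + 1 + 2)/2 = -3/2*6 = -9)
U + E = -9 - 205 = -214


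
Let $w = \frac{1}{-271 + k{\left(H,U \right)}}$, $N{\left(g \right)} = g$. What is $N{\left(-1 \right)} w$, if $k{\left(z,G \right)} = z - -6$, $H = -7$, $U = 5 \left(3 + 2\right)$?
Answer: $\frac{1}{272} \approx 0.0036765$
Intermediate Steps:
$U = 25$ ($U = 5 \cdot 5 = 25$)
$k{\left(z,G \right)} = 6 + z$ ($k{\left(z,G \right)} = z + 6 = 6 + z$)
$w = - \frac{1}{272}$ ($w = \frac{1}{-271 + \left(6 - 7\right)} = \frac{1}{-271 - 1} = \frac{1}{-272} = - \frac{1}{272} \approx -0.0036765$)
$N{\left(-1 \right)} w = \left(-1\right) \left(- \frac{1}{272}\right) = \frac{1}{272}$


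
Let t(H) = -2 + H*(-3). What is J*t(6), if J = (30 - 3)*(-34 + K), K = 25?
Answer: 4860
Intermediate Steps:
t(H) = -2 - 3*H
J = -243 (J = (30 - 3)*(-34 + 25) = 27*(-9) = -243)
J*t(6) = -243*(-2 - 3*6) = -243*(-2 - 18) = -243*(-20) = 4860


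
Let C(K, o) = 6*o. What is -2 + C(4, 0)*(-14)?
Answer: -2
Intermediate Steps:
-2 + C(4, 0)*(-14) = -2 + (6*0)*(-14) = -2 + 0*(-14) = -2 + 0 = -2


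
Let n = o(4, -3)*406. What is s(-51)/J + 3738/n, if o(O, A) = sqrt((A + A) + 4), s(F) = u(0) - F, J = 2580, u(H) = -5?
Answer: 23/1290 - 267*I*sqrt(2)/58 ≈ 0.017829 - 6.5103*I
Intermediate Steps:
s(F) = -5 - F
o(O, A) = sqrt(4 + 2*A) (o(O, A) = sqrt(2*A + 4) = sqrt(4 + 2*A))
n = 406*I*sqrt(2) (n = sqrt(4 + 2*(-3))*406 = sqrt(4 - 6)*406 = sqrt(-2)*406 = (I*sqrt(2))*406 = 406*I*sqrt(2) ≈ 574.17*I)
s(-51)/J + 3738/n = (-5 - 1*(-51))/2580 + 3738/((406*I*sqrt(2))) = (-5 + 51)*(1/2580) + 3738*(-I*sqrt(2)/812) = 46*(1/2580) - 267*I*sqrt(2)/58 = 23/1290 - 267*I*sqrt(2)/58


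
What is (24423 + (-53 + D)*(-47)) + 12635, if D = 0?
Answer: 39549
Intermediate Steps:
(24423 + (-53 + D)*(-47)) + 12635 = (24423 + (-53 + 0)*(-47)) + 12635 = (24423 - 53*(-47)) + 12635 = (24423 + 2491) + 12635 = 26914 + 12635 = 39549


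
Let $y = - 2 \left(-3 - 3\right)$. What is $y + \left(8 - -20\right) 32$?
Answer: $908$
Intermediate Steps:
$y = 12$ ($y = \left(-2\right) \left(-6\right) = 12$)
$y + \left(8 - -20\right) 32 = 12 + \left(8 - -20\right) 32 = 12 + \left(8 + 20\right) 32 = 12 + 28 \cdot 32 = 12 + 896 = 908$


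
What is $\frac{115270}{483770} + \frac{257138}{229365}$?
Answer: $\frac{15083455381}{11095990605} \approx 1.3594$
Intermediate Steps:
$\frac{115270}{483770} + \frac{257138}{229365} = 115270 \cdot \frac{1}{483770} + 257138 \cdot \frac{1}{229365} = \frac{11527}{48377} + \frac{257138}{229365} = \frac{15083455381}{11095990605}$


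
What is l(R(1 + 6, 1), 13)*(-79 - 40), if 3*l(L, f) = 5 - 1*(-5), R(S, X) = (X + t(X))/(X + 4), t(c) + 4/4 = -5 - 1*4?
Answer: -1190/3 ≈ -396.67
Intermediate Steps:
t(c) = -10 (t(c) = -1 + (-5 - 1*4) = -1 + (-5 - 4) = -1 - 9 = -10)
R(S, X) = (-10 + X)/(4 + X) (R(S, X) = (X - 10)/(X + 4) = (-10 + X)/(4 + X))
l(L, f) = 10/3 (l(L, f) = (5 - 1*(-5))/3 = (5 + 5)/3 = (⅓)*10 = 10/3)
l(R(1 + 6, 1), 13)*(-79 - 40) = 10*(-79 - 40)/3 = (10/3)*(-119) = -1190/3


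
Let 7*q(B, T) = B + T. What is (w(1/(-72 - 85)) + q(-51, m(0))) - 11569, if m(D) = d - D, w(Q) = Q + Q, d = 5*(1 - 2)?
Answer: -1817591/157 ≈ -11577.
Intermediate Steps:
d = -5 (d = 5*(-1) = -5)
w(Q) = 2*Q
m(D) = -5 - D
q(B, T) = B/7 + T/7 (q(B, T) = (B + T)/7 = B/7 + T/7)
(w(1/(-72 - 85)) + q(-51, m(0))) - 11569 = (2/(-72 - 85) + ((1/7)*(-51) + (-5 - 1*0)/7)) - 11569 = (2/(-157) + (-51/7 + (-5 + 0)/7)) - 11569 = (2*(-1/157) + (-51/7 + (1/7)*(-5))) - 11569 = (-2/157 + (-51/7 - 5/7)) - 11569 = (-2/157 - 8) - 11569 = -1258/157 - 11569 = -1817591/157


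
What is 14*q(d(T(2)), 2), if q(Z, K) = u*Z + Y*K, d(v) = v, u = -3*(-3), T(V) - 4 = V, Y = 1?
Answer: 784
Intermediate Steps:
T(V) = 4 + V
u = 9
q(Z, K) = K + 9*Z (q(Z, K) = 9*Z + 1*K = 9*Z + K = K + 9*Z)
14*q(d(T(2)), 2) = 14*(2 + 9*(4 + 2)) = 14*(2 + 9*6) = 14*(2 + 54) = 14*56 = 784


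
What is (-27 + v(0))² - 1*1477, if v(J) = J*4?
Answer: -748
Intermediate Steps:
v(J) = 4*J
(-27 + v(0))² - 1*1477 = (-27 + 4*0)² - 1*1477 = (-27 + 0)² - 1477 = (-27)² - 1477 = 729 - 1477 = -748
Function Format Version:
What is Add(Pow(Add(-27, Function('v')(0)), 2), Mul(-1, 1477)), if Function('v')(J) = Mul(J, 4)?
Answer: -748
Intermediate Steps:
Function('v')(J) = Mul(4, J)
Add(Pow(Add(-27, Function('v')(0)), 2), Mul(-1, 1477)) = Add(Pow(Add(-27, Mul(4, 0)), 2), Mul(-1, 1477)) = Add(Pow(Add(-27, 0), 2), -1477) = Add(Pow(-27, 2), -1477) = Add(729, -1477) = -748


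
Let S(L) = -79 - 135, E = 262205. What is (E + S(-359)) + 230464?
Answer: 492455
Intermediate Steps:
S(L) = -214
(E + S(-359)) + 230464 = (262205 - 214) + 230464 = 261991 + 230464 = 492455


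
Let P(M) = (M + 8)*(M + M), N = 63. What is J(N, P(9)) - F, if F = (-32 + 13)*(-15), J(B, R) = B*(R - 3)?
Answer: 18804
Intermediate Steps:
P(M) = 2*M*(8 + M) (P(M) = (8 + M)*(2*M) = 2*M*(8 + M))
J(B, R) = B*(-3 + R)
F = 285 (F = -19*(-15) = 285)
J(N, P(9)) - F = 63*(-3 + 2*9*(8 + 9)) - 1*285 = 63*(-3 + 2*9*17) - 285 = 63*(-3 + 306) - 285 = 63*303 - 285 = 19089 - 285 = 18804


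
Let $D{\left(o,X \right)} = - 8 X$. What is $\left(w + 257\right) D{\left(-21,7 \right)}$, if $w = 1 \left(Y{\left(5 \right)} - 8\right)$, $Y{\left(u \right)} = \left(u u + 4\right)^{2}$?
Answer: $-61040$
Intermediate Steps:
$Y{\left(u \right)} = \left(4 + u^{2}\right)^{2}$ ($Y{\left(u \right)} = \left(u^{2} + 4\right)^{2} = \left(4 + u^{2}\right)^{2}$)
$w = 833$ ($w = 1 \left(\left(4 + 5^{2}\right)^{2} - 8\right) = 1 \left(\left(4 + 25\right)^{2} - 8\right) = 1 \left(29^{2} - 8\right) = 1 \left(841 - 8\right) = 1 \cdot 833 = 833$)
$\left(w + 257\right) D{\left(-21,7 \right)} = \left(833 + 257\right) \left(\left(-8\right) 7\right) = 1090 \left(-56\right) = -61040$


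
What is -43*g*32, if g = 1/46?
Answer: -688/23 ≈ -29.913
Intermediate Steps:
g = 1/46 ≈ 0.021739
-43*g*32 = -43*1/46*32 = -43/46*32 = -688/23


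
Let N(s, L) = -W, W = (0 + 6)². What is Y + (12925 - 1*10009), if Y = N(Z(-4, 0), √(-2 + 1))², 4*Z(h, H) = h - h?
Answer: 4212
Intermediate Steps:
Z(h, H) = 0 (Z(h, H) = (h - h)/4 = (¼)*0 = 0)
W = 36 (W = 6² = 36)
N(s, L) = -36 (N(s, L) = -1*36 = -36)
Y = 1296 (Y = (-36)² = 1296)
Y + (12925 - 1*10009) = 1296 + (12925 - 1*10009) = 1296 + (12925 - 10009) = 1296 + 2916 = 4212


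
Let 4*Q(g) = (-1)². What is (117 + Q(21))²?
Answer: 219961/16 ≈ 13748.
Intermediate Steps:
Q(g) = ¼ (Q(g) = (¼)*(-1)² = (¼)*1 = ¼)
(117 + Q(21))² = (117 + ¼)² = (469/4)² = 219961/16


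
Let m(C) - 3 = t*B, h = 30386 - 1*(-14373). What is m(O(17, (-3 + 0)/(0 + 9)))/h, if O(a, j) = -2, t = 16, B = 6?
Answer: 9/4069 ≈ 0.0022118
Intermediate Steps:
h = 44759 (h = 30386 + 14373 = 44759)
m(C) = 99 (m(C) = 3 + 16*6 = 3 + 96 = 99)
m(O(17, (-3 + 0)/(0 + 9)))/h = 99/44759 = 99*(1/44759) = 9/4069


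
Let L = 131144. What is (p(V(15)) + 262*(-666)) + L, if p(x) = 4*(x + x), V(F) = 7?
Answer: -43292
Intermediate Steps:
p(x) = 8*x (p(x) = 4*(2*x) = 8*x)
(p(V(15)) + 262*(-666)) + L = (8*7 + 262*(-666)) + 131144 = (56 - 174492) + 131144 = -174436 + 131144 = -43292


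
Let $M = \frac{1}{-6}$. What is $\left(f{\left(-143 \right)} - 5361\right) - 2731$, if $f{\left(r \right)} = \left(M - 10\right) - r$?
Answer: $- \frac{47755}{6} \approx -7959.2$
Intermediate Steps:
$M = - \frac{1}{6} \approx -0.16667$
$f{\left(r \right)} = - \frac{61}{6} - r$ ($f{\left(r \right)} = \left(- \frac{1}{6} - 10\right) - r = - \frac{61}{6} - r$)
$\left(f{\left(-143 \right)} - 5361\right) - 2731 = \left(\left(- \frac{61}{6} - -143\right) - 5361\right) - 2731 = \left(\left(- \frac{61}{6} + 143\right) - 5361\right) - 2731 = \left(\frac{797}{6} - 5361\right) - 2731 = - \frac{31369}{6} - 2731 = - \frac{47755}{6}$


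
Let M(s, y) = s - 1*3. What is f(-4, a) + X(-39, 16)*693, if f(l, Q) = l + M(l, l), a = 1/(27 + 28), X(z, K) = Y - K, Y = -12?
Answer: -19415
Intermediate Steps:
X(z, K) = -12 - K
a = 1/55 ≈ 0.018182
M(s, y) = -3 + s (M(s, y) = s - 3 = -3 + s)
f(l, Q) = -3 + 2*l (f(l, Q) = l + (-3 + l) = -3 + 2*l)
f(-4, a) + X(-39, 16)*693 = (-3 + 2*(-4)) + (-12 - 1*16)*693 = (-3 - 8) + (-12 - 16)*693 = -11 - 28*693 = -11 - 19404 = -19415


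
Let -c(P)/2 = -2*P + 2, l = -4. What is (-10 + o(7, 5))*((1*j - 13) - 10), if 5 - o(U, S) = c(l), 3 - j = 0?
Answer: -300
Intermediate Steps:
j = 3 (j = 3 - 1*0 = 3 + 0 = 3)
c(P) = -4 + 4*P (c(P) = -2*(-2*P + 2) = -2*(2 - 2*P) = -4 + 4*P)
o(U, S) = 25 (o(U, S) = 5 - (-4 + 4*(-4)) = 5 - (-4 - 16) = 5 - 1*(-20) = 5 + 20 = 25)
(-10 + o(7, 5))*((1*j - 13) - 10) = (-10 + 25)*((1*3 - 13) - 10) = 15*((3 - 13) - 10) = 15*(-10 - 10) = 15*(-20) = -300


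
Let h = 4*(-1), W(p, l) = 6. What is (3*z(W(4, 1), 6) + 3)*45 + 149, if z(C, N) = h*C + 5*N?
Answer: 1094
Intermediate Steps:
h = -4
z(C, N) = -4*C + 5*N
(3*z(W(4, 1), 6) + 3)*45 + 149 = (3*(-4*6 + 5*6) + 3)*45 + 149 = (3*(-24 + 30) + 3)*45 + 149 = (3*6 + 3)*45 + 149 = (18 + 3)*45 + 149 = 21*45 + 149 = 945 + 149 = 1094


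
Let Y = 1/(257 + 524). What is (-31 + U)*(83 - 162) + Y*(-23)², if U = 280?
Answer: -15362522/781 ≈ -19670.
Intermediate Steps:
Y = 1/781 ≈ 0.0012804
(-31 + U)*(83 - 162) + Y*(-23)² = (-31 + 280)*(83 - 162) + (1/781)*(-23)² = 249*(-79) + (1/781)*529 = -19671 + 529/781 = -15362522/781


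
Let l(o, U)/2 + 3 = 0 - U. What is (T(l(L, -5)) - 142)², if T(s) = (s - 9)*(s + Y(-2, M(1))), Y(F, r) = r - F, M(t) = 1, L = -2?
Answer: 31329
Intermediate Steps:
l(o, U) = -6 - 2*U (l(o, U) = -6 + 2*(0 - U) = -6 + 2*(-U) = -6 - 2*U)
T(s) = (-9 + s)*(3 + s) (T(s) = (s - 9)*(s + (1 - 1*(-2))) = (-9 + s)*(s + (1 + 2)) = (-9 + s)*(s + 3) = (-9 + s)*(3 + s))
(T(l(L, -5)) - 142)² = ((-27 + (-6 - 2*(-5))² - 6*(-6 - 2*(-5))) - 142)² = ((-27 + (-6 + 10)² - 6*(-6 + 10)) - 142)² = ((-27 + 4² - 6*4) - 142)² = ((-27 + 16 - 24) - 142)² = (-35 - 142)² = (-177)² = 31329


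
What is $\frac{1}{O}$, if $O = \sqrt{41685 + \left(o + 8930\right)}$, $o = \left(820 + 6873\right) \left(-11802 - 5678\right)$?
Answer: $- \frac{i \sqrt{5376921}}{26884605} \approx - 8.6251 \cdot 10^{-5} i$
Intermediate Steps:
$o = -134473640$ ($o = 7693 \left(-17480\right) = -134473640$)
$O = 5 i \sqrt{5376921}$ ($O = \sqrt{41685 + \left(-134473640 + 8930\right)} = \sqrt{41685 - 134464710} = \sqrt{-134423025} = 5 i \sqrt{5376921} \approx 11594.0 i$)
$\frac{1}{O} = \frac{1}{5 i \sqrt{5376921}} = - \frac{i \sqrt{5376921}}{26884605}$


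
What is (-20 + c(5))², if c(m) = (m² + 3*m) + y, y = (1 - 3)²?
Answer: 576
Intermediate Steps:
y = 4 (y = (-2)² = 4)
c(m) = 4 + m² + 3*m (c(m) = (m² + 3*m) + 4 = 4 + m² + 3*m)
(-20 + c(5))² = (-20 + (4 + 5² + 3*5))² = (-20 + (4 + 25 + 15))² = (-20 + 44)² = 24² = 576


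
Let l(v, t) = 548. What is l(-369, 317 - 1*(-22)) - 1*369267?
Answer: -368719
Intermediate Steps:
l(-369, 317 - 1*(-22)) - 1*369267 = 548 - 1*369267 = 548 - 369267 = -368719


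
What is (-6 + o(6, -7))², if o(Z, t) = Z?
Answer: 0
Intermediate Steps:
(-6 + o(6, -7))² = (-6 + 6)² = 0² = 0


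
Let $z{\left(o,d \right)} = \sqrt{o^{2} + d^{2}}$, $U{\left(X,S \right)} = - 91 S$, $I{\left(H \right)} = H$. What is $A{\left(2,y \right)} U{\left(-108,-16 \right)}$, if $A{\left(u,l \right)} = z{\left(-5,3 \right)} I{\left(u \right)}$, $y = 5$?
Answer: $2912 \sqrt{34} \approx 16980.0$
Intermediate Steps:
$z{\left(o,d \right)} = \sqrt{d^{2} + o^{2}}$
$A{\left(u,l \right)} = u \sqrt{34}$ ($A{\left(u,l \right)} = \sqrt{3^{2} + \left(-5\right)^{2}} u = \sqrt{9 + 25} u = \sqrt{34} u = u \sqrt{34}$)
$A{\left(2,y \right)} U{\left(-108,-16 \right)} = 2 \sqrt{34} \left(\left(-91\right) \left(-16\right)\right) = 2 \sqrt{34} \cdot 1456 = 2912 \sqrt{34}$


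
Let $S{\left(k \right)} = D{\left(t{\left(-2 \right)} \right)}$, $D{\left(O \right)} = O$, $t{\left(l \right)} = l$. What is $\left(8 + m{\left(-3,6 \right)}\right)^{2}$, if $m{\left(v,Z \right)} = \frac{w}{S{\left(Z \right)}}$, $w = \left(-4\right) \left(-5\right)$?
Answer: $4$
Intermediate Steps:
$w = 20$
$S{\left(k \right)} = -2$
$m{\left(v,Z \right)} = -10$ ($m{\left(v,Z \right)} = \frac{20}{-2} = 20 \left(- \frac{1}{2}\right) = -10$)
$\left(8 + m{\left(-3,6 \right)}\right)^{2} = \left(8 - 10\right)^{2} = \left(-2\right)^{2} = 4$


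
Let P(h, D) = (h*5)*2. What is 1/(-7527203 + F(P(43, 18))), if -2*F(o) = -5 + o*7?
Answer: -2/15057411 ≈ -1.3282e-7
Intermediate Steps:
P(h, D) = 10*h (P(h, D) = (5*h)*2 = 10*h)
F(o) = 5/2 - 7*o/2 (F(o) = -(-5 + o*7)/2 = -(-5 + 7*o)/2 = 5/2 - 7*o/2)
1/(-7527203 + F(P(43, 18))) = 1/(-7527203 + (5/2 - 35*43)) = 1/(-7527203 + (5/2 - 7/2*430)) = 1/(-7527203 + (5/2 - 1505)) = 1/(-7527203 - 3005/2) = 1/(-15057411/2) = -2/15057411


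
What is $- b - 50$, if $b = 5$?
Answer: $-55$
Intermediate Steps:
$- b - 50 = \left(-1\right) 5 - 50 = -5 - 50 = -55$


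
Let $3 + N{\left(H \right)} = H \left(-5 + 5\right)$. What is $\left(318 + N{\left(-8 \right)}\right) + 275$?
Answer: $590$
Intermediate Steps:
$N{\left(H \right)} = -3$ ($N{\left(H \right)} = -3 + H \left(-5 + 5\right) = -3 + H 0 = -3 + 0 = -3$)
$\left(318 + N{\left(-8 \right)}\right) + 275 = \left(318 - 3\right) + 275 = 315 + 275 = 590$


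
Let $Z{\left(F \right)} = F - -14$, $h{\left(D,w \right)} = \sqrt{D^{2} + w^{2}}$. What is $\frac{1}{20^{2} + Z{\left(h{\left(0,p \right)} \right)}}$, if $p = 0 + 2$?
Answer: $\frac{1}{416} \approx 0.0024038$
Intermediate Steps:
$p = 2$
$Z{\left(F \right)} = 14 + F$ ($Z{\left(F \right)} = F + 14 = 14 + F$)
$\frac{1}{20^{2} + Z{\left(h{\left(0,p \right)} \right)}} = \frac{1}{20^{2} + \left(14 + \sqrt{0^{2} + 2^{2}}\right)} = \frac{1}{400 + \left(14 + \sqrt{0 + 4}\right)} = \frac{1}{400 + \left(14 + \sqrt{4}\right)} = \frac{1}{400 + \left(14 + 2\right)} = \frac{1}{400 + 16} = \frac{1}{416}$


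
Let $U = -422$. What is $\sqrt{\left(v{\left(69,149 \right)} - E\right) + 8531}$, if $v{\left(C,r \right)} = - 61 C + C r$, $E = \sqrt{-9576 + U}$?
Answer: $\sqrt{14603 - i \sqrt{9998}} \approx 120.84 - 0.4137 i$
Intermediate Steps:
$E = i \sqrt{9998}$ ($E = \sqrt{-9576 - 422} = \sqrt{-9998} = i \sqrt{9998} \approx 99.99 i$)
$\sqrt{\left(v{\left(69,149 \right)} - E\right) + 8531} = \sqrt{\left(69 \left(-61 + 149\right) - i \sqrt{9998}\right) + 8531} = \sqrt{\left(69 \cdot 88 - i \sqrt{9998}\right) + 8531} = \sqrt{\left(6072 - i \sqrt{9998}\right) + 8531} = \sqrt{14603 - i \sqrt{9998}}$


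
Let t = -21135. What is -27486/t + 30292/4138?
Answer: 125659748/14576105 ≈ 8.6209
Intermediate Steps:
-27486/t + 30292/4138 = -27486/(-21135) + 30292/4138 = -27486*(-1/21135) + 30292*(1/4138) = 9162/7045 + 15146/2069 = 125659748/14576105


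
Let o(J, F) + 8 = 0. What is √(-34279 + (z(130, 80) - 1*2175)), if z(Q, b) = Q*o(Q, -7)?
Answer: 3*I*√4166 ≈ 193.63*I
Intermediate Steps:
o(J, F) = -8 (o(J, F) = -8 + 0 = -8)
z(Q, b) = -8*Q (z(Q, b) = Q*(-8) = -8*Q)
√(-34279 + (z(130, 80) - 1*2175)) = √(-34279 + (-8*130 - 1*2175)) = √(-34279 + (-1040 - 2175)) = √(-34279 - 3215) = √(-37494) = 3*I*√4166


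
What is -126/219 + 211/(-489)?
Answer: -35941/35697 ≈ -1.0068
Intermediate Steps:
-126/219 + 211/(-489) = -126*1/219 + 211*(-1/489) = -42/73 - 211/489 = -35941/35697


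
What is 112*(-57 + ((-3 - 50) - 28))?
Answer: -15456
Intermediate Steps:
112*(-57 + ((-3 - 50) - 28)) = 112*(-57 + (-53 - 28)) = 112*(-57 - 81) = 112*(-138) = -15456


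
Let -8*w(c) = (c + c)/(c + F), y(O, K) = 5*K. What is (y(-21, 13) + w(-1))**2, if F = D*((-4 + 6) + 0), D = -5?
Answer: 8173881/1936 ≈ 4222.0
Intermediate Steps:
F = -10 (F = -5*((-4 + 6) + 0) = -5*(2 + 0) = -5*2 = -10)
w(c) = -c/(4*(-10 + c)) (w(c) = -(c + c)/(8*(c - 10)) = -2*c/(8*(-10 + c)) = -c/(4*(-10 + c)))
(y(-21, 13) + w(-1))**2 = (5*13 - 1*(-1)/(-40 + 4*(-1)))**2 = (65 - 1*(-1)/(-40 - 4))**2 = (65 - 1*(-1)/(-44))**2 = (65 - 1*(-1)*(-1/44))**2 = (65 - 1/44)**2 = (2859/44)**2 = 8173881/1936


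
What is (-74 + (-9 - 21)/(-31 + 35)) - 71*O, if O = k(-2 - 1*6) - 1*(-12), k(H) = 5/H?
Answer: -7113/8 ≈ -889.13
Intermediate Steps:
O = 91/8 (O = 5/(-2 - 1*6) - 1*(-12) = 5/(-2 - 6) + 12 = 5/(-8) + 12 = 5*(-⅛) + 12 = -5/8 + 12 = 91/8 ≈ 11.375)
(-74 + (-9 - 21)/(-31 + 35)) - 71*O = (-74 + (-9 - 21)/(-31 + 35)) - 71*91/8 = (-74 - 30/4) - 6461/8 = (-74 - 30*¼) - 6461/8 = (-74 - 15/2) - 6461/8 = -163/2 - 6461/8 = -7113/8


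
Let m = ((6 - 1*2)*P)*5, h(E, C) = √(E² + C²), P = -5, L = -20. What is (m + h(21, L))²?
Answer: 5041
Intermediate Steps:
h(E, C) = √(C² + E²)
m = -100 (m = ((6 - 1*2)*(-5))*5 = ((6 - 2)*(-5))*5 = (4*(-5))*5 = -20*5 = -100)
(m + h(21, L))² = (-100 + √((-20)² + 21²))² = (-100 + √(400 + 441))² = (-100 + √841)² = (-100 + 29)² = (-71)² = 5041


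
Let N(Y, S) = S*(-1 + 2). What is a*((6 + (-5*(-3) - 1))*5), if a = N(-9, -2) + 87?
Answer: 8500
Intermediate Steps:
N(Y, S) = S (N(Y, S) = S*1 = S)
a = 85 (a = -2 + 87 = 85)
a*((6 + (-5*(-3) - 1))*5) = 85*((6 + (-5*(-3) - 1))*5) = 85*((6 + (15 - 1))*5) = 85*((6 + 14)*5) = 85*(20*5) = 85*100 = 8500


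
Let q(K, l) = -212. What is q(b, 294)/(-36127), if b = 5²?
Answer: 212/36127 ≈ 0.0058682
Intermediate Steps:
b = 25
q(b, 294)/(-36127) = -212/(-36127) = -212*(-1/36127) = 212/36127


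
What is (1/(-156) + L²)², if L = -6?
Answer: 31528225/24336 ≈ 1295.5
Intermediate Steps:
(1/(-156) + L²)² = (1/(-156) + (-6)²)² = (-1/156 + 36)² = (5615/156)² = 31528225/24336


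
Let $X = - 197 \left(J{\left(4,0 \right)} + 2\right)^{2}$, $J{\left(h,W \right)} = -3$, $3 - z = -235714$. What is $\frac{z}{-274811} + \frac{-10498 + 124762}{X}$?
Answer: $- \frac{31447440353}{54137767} \approx -580.88$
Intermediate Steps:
$z = 235717$ ($z = 3 - -235714 = 3 + 235714 = 235717$)
$X = -197$ ($X = - 197 \left(-3 + 2\right)^{2} = - 197 \left(-1\right)^{2} = \left(-197\right) 1 = -197$)
$\frac{z}{-274811} + \frac{-10498 + 124762}{X} = \frac{235717}{-274811} + \frac{-10498 + 124762}{-197} = 235717 \left(- \frac{1}{274811}\right) + 114264 \left(- \frac{1}{197}\right) = - \frac{235717}{274811} - \frac{114264}{197} = - \frac{31447440353}{54137767}$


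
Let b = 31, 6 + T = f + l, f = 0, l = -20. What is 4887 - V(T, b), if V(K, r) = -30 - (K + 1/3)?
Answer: 14674/3 ≈ 4891.3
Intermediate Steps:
T = -26 (T = -6 + (0 - 20) = -6 - 20 = -26)
V(K, r) = -91/3 - K (V(K, r) = -30 - (K + ⅓) = -30 - (⅓ + K) = -30 + (-⅓ - K) = -91/3 - K)
4887 - V(T, b) = 4887 - (-91/3 - 1*(-26)) = 4887 - (-91/3 + 26) = 4887 - 1*(-13/3) = 4887 + 13/3 = 14674/3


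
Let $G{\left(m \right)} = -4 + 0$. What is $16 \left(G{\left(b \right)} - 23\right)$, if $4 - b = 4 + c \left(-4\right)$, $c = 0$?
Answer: $-432$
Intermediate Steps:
$b = 0$ ($b = 4 - \left(4 + 0 \left(-4\right)\right) = 4 - \left(4 + 0\right) = 4 - 4 = 0$)
$G{\left(m \right)} = -4$
$16 \left(G{\left(b \right)} - 23\right) = 16 \left(-4 - 23\right) = 16 \left(-27\right) = -432$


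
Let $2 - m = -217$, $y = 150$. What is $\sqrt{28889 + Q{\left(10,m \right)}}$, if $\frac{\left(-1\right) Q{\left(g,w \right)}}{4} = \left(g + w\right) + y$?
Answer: $\sqrt{27373} \approx 165.45$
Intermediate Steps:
$m = 219$ ($m = 2 - -217 = 2 + 217 = 219$)
$Q{\left(g,w \right)} = -600 - 4 g - 4 w$ ($Q{\left(g,w \right)} = - 4 \left(\left(g + w\right) + 150\right) = - 4 \left(150 + g + w\right) = -600 - 4 g - 4 w$)
$\sqrt{28889 + Q{\left(10,m \right)}} = \sqrt{28889 - 1516} = \sqrt{27373}$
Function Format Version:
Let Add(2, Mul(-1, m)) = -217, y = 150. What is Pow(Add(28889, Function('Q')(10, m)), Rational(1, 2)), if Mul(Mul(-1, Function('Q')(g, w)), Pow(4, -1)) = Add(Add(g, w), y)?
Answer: Pow(27373, Rational(1, 2)) ≈ 165.45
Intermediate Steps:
m = 219 (m = Add(2, Mul(-1, -217)) = Add(2, 217) = 219)
Function('Q')(g, w) = Add(-600, Mul(-4, g), Mul(-4, w)) (Function('Q')(g, w) = Mul(-4, Add(Add(g, w), 150)) = Mul(-4, Add(150, g, w)) = Add(-600, Mul(-4, g), Mul(-4, w)))
Pow(Add(28889, Function('Q')(10, m)), Rational(1, 2)) = Pow(Add(28889, Add(-600, Mul(-4, 10), Mul(-4, 219))), Rational(1, 2)) = Pow(Add(28889, Add(-600, -40, -876)), Rational(1, 2)) = Pow(Add(28889, -1516), Rational(1, 2)) = Pow(27373, Rational(1, 2))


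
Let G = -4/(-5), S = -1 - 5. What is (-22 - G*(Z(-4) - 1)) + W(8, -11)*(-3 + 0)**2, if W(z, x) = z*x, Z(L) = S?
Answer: -4042/5 ≈ -808.40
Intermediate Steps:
S = -6
Z(L) = -6
G = 4/5 (G = -4*(-1/5) = 4/5 ≈ 0.80000)
W(z, x) = x*z
(-22 - G*(Z(-4) - 1)) + W(8, -11)*(-3 + 0)**2 = (-22 - 4*(-6 - 1)/5) + (-11*8)*(-3 + 0)**2 = (-22 - 4*(-7)/5) - 88*(-3)**2 = (-22 - 1*(-28/5)) - 88*9 = (-22 + 28/5) - 792 = -82/5 - 792 = -4042/5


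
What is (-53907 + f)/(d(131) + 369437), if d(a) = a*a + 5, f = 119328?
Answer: 65421/386603 ≈ 0.16922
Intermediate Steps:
d(a) = 5 + a² (d(a) = a² + 5 = 5 + a²)
(-53907 + f)/(d(131) + 369437) = (-53907 + 119328)/((5 + 131²) + 369437) = 65421/((5 + 17161) + 369437) = 65421/(17166 + 369437) = 65421/386603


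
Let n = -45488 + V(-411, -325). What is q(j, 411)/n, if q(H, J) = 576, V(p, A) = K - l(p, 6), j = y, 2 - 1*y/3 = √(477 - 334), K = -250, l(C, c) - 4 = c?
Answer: -144/11437 ≈ -0.012591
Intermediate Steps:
l(C, c) = 4 + c
y = 6 - 3*√143 (y = 6 - 3*√(477 - 334) = 6 - 3*√143 ≈ -29.875)
j = 6 - 3*√143 ≈ -29.875
V(p, A) = -260 (V(p, A) = -250 - (4 + 6) = -250 - 1*10 = -250 - 10 = -260)
n = -45748 (n = -45488 - 260 = -45748)
q(j, 411)/n = 576/(-45748) = 576*(-1/45748) = -144/11437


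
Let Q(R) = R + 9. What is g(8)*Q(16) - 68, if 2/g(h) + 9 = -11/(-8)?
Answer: -4548/61 ≈ -74.557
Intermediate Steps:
g(h) = -16/61 (g(h) = 2/(-9 - 11/(-8)) = 2/(-9 - 11*(-⅛)) = 2/(-9 + 11/8) = 2/(-61/8) = 2*(-8/61) = -16/61)
Q(R) = 9 + R
g(8)*Q(16) - 68 = -16*(9 + 16)/61 - 68 = -16/61*25 - 68 = -400/61 - 68 = -4548/61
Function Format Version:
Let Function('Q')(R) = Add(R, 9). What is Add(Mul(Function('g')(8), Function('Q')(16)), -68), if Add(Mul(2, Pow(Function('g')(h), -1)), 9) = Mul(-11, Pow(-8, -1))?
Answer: Rational(-4548, 61) ≈ -74.557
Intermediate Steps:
Function('g')(h) = Rational(-16, 61) (Function('g')(h) = Mul(2, Pow(Add(-9, Mul(-11, Pow(-8, -1))), -1)) = Mul(2, Pow(Add(-9, Mul(-11, Rational(-1, 8))), -1)) = Mul(2, Pow(Add(-9, Rational(11, 8)), -1)) = Mul(2, Pow(Rational(-61, 8), -1)) = Mul(2, Rational(-8, 61)) = Rational(-16, 61))
Function('Q')(R) = Add(9, R)
Add(Mul(Function('g')(8), Function('Q')(16)), -68) = Add(Mul(Rational(-16, 61), Add(9, 16)), -68) = Add(Mul(Rational(-16, 61), 25), -68) = Add(Rational(-400, 61), -68) = Rational(-4548, 61)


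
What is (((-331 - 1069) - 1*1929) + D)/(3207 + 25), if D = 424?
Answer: -2905/3232 ≈ -0.89882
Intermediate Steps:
(((-331 - 1069) - 1*1929) + D)/(3207 + 25) = (((-331 - 1069) - 1*1929) + 424)/(3207 + 25) = ((-1400 - 1929) + 424)/3232 = (-3329 + 424)*(1/3232) = -2905*1/3232 = -2905/3232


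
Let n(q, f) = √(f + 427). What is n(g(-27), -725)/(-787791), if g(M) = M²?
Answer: -I*√298/787791 ≈ -2.1913e-5*I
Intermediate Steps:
n(q, f) = √(427 + f)
n(g(-27), -725)/(-787791) = √(427 - 725)/(-787791) = √(-298)*(-1/787791) = (I*√298)*(-1/787791) = -I*√298/787791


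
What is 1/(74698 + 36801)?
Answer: 1/111499 ≈ 8.9687e-6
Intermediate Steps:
1/(74698 + 36801) = 1/111499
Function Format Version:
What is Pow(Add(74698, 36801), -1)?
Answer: Rational(1, 111499) ≈ 8.9687e-6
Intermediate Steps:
Pow(Add(74698, 36801), -1) = Pow(111499, -1) = Rational(1, 111499)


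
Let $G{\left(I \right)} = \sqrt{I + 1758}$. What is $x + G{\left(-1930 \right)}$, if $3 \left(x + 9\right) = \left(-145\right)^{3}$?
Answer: $- \frac{3048652}{3} + 2 i \sqrt{43} \approx -1.0162 \cdot 10^{6} + 13.115 i$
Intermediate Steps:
$x = - \frac{3048652}{3}$ ($x = -9 + \frac{\left(-145\right)^{3}}{3} = -9 + \frac{1}{3} \left(-3048625\right) = -9 - \frac{3048625}{3} = - \frac{3048652}{3} \approx -1.0162 \cdot 10^{6}$)
$G{\left(I \right)} = \sqrt{1758 + I}$
$x + G{\left(-1930 \right)} = - \frac{3048652}{3} + \sqrt{1758 - 1930} = - \frac{3048652}{3} + \sqrt{-172} = - \frac{3048652}{3} + 2 i \sqrt{43}$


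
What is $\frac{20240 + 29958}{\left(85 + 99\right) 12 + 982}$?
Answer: $\frac{25099}{1595} \approx 15.736$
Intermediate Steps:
$\frac{20240 + 29958}{\left(85 + 99\right) 12 + 982} = \frac{50198}{184 \cdot 12 + 982} = \frac{50198}{2208 + 982} = \frac{50198}{3190} = 50198 \cdot \frac{1}{3190} = \frac{25099}{1595}$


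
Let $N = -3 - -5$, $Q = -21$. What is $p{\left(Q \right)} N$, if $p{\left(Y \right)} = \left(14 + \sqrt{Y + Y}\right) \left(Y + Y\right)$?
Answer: $-1176 - 84 i \sqrt{42} \approx -1176.0 - 544.38 i$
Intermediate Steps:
$N = 2$ ($N = -3 + 5 = 2$)
$p{\left(Y \right)} = 2 Y \left(14 + \sqrt{2} \sqrt{Y}\right)$ ($p{\left(Y \right)} = \left(14 + \sqrt{2 Y}\right) 2 Y = \left(14 + \sqrt{2} \sqrt{Y}\right) 2 Y = 2 Y \left(14 + \sqrt{2} \sqrt{Y}\right)$)
$p{\left(Q \right)} N = \left(28 \left(-21\right) + 2 \sqrt{2} \left(-21\right)^{\frac{3}{2}}\right) 2 = \left(-588 + 2 \sqrt{2} \left(- 21 i \sqrt{21}\right)\right) 2 = \left(-588 - 42 i \sqrt{42}\right) 2 = -1176 - 84 i \sqrt{42}$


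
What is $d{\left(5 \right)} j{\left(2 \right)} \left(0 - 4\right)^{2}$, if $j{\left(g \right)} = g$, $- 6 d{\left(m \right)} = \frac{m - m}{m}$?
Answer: $0$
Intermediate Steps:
$d{\left(m \right)} = 0$ ($d{\left(m \right)} = - \frac{\left(m - m\right) \frac{1}{m}}{6} = - \frac{0 \frac{1}{m}}{6} = \left(- \frac{1}{6}\right) 0 = 0$)
$d{\left(5 \right)} j{\left(2 \right)} \left(0 - 4\right)^{2} = 0 \cdot 2 \left(0 - 4\right)^{2} = 0 \left(-4\right)^{2} = 0 \cdot 16 = 0$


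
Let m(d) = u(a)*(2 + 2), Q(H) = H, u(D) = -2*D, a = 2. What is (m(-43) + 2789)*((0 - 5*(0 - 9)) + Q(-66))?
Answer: -58233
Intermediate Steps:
m(d) = -16 (m(d) = (-2*2)*(2 + 2) = -4*4 = -16)
(m(-43) + 2789)*((0 - 5*(0 - 9)) + Q(-66)) = (-16 + 2789)*((0 - 5*(0 - 9)) - 66) = 2773*((0 - 5*(-9)) - 66) = 2773*((0 + 45) - 66) = 2773*(45 - 66) = 2773*(-21) = -58233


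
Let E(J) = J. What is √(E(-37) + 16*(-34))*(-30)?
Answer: -30*I*√581 ≈ -723.12*I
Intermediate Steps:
√(E(-37) + 16*(-34))*(-30) = √(-37 + 16*(-34))*(-30) = √(-37 - 544)*(-30) = √(-581)*(-30) = (I*√581)*(-30) = -30*I*√581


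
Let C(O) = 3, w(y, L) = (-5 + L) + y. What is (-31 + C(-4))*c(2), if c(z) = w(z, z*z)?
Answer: -28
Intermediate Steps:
w(y, L) = -5 + L + y
c(z) = -5 + z + z**2 (c(z) = -5 + z*z + z = -5 + z**2 + z = -5 + z + z**2)
(-31 + C(-4))*c(2) = (-31 + 3)*(-5 + 2 + 2**2) = -28*(-5 + 2 + 4) = -28*1 = -28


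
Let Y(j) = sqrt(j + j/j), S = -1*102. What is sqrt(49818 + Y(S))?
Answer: sqrt(49818 + I*sqrt(101)) ≈ 223.2 + 0.023*I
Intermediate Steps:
S = -102
Y(j) = sqrt(1 + j) (Y(j) = sqrt(j + 1) = sqrt(1 + j))
sqrt(49818 + Y(S)) = sqrt(49818 + sqrt(1 - 102)) = sqrt(49818 + sqrt(-101)) = sqrt(49818 + I*sqrt(101))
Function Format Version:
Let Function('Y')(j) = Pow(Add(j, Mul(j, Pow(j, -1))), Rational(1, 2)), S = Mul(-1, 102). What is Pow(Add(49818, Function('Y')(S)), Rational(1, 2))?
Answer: Pow(Add(49818, Mul(I, Pow(101, Rational(1, 2)))), Rational(1, 2)) ≈ Add(223.20, Mul(0.023, I))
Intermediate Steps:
S = -102
Function('Y')(j) = Pow(Add(1, j), Rational(1, 2)) (Function('Y')(j) = Pow(Add(j, 1), Rational(1, 2)) = Pow(Add(1, j), Rational(1, 2)))
Pow(Add(49818, Function('Y')(S)), Rational(1, 2)) = Pow(Add(49818, Pow(Add(1, -102), Rational(1, 2))), Rational(1, 2)) = Pow(Add(49818, Pow(-101, Rational(1, 2))), Rational(1, 2)) = Pow(Add(49818, Mul(I, Pow(101, Rational(1, 2)))), Rational(1, 2))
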